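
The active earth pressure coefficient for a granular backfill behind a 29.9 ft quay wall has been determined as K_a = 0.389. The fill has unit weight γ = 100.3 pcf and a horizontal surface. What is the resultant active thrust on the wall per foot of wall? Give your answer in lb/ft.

17400 lb/ft

P = ½ K_a γ H² = 0.5 × 0.389 × 100.3 × 29.9² = 17440 lb/ft.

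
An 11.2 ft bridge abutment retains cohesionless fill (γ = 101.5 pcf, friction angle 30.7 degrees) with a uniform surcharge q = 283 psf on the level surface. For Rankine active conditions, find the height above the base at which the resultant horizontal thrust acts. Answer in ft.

4.35 ft

K_a = 0.3240.
Triangular part P₁ = ½K_aγH² = 2063 at H/3 = 3.733 ft; rectangular part P₂ = K_a q H = 1027 at H/2 = 5.600 ft.
ȳ = (P₁·3.733 + P₂·5.600)/(P₁+P₂) = 4.354 ft.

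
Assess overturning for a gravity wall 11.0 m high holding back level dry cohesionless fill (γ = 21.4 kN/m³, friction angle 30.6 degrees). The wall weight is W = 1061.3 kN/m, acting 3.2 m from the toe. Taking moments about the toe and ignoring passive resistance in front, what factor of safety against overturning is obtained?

K_a = tan²(45° − 30.6°/2) = 0.3253.
P_a = ½K_aγH² = 0.5×0.3253×21.4×11.0² = 421.2 kN/m, acting at H/3 = 3.667 m above the base.
Overturning moment M_o = P_a × H/3 = 421.2 × 3.667 = 1544.
Resisting moment M_r = W × 3.2 = 1061.3 × 3.2 = 3396.
FS_overturning = M_r/M_o = 3396/1544 = 2.199.

2.20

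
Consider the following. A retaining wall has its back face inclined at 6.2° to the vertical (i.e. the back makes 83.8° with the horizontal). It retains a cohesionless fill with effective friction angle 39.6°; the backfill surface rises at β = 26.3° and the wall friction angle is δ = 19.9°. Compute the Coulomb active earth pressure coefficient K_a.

K_a = sin²(α+φ) / [sin²α · sin(α−δ) · (1 + √{sin(φ+δ)sin(φ−β) / (sin(α−δ)sin(α+β))})²].
With α = 83.8°, φ = 39.6°, δ = 19.9°, β = 26.3°: K_a = 0.3562.

0.356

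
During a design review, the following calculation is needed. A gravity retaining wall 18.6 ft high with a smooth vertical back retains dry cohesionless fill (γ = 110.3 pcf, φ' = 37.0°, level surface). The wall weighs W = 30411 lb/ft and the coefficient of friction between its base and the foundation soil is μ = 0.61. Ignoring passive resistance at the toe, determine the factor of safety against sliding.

3.91

K_a = tan²(45° − 37.0°/2) = 0.2486.
P_a = ½K_aγH² = 0.5×0.2486×110.3×18.6² = 4743 lb/ft, acting at H/3 = 6.200 ft above the base.
FS_sliding = μW / P_a = 0.61×30411 / 4743 = 3.911.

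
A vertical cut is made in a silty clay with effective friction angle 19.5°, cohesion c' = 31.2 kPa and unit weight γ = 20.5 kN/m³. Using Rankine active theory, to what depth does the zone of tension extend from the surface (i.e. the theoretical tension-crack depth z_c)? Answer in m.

4.31 m

K_a = tan²(45° − 19.5°/2) = 0.4995; √K_a = 0.7067.
The active pressure is zero where K_a γ z = 2c√K_a, so z_c = 2c/(γ√K_a) = 2×31.2/(20.5×0.7067) = 4.307 m.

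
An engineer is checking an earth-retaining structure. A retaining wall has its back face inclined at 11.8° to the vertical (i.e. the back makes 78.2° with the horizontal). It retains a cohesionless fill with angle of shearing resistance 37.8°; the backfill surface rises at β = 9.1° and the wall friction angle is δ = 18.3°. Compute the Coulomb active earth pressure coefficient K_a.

K_a = sin²(α+φ) / [sin²α · sin(α−δ) · (1 + √{sin(φ+δ)sin(φ−β) / (sin(α−δ)sin(α+β))})²].
With α = 78.2°, φ = 37.8°, δ = 18.3°, β = 9.1°: K_a = 0.3456.

0.346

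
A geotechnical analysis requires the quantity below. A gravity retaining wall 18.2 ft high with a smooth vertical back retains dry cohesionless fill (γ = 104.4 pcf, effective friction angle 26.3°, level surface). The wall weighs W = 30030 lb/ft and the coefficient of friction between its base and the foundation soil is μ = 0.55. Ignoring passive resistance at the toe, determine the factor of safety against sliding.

K_a = tan²(45° − 26.3°/2) = 0.3859.
P_a = ½K_aγH² = 0.5×0.3859×104.4×18.2² = 6673 lb/ft, acting at H/3 = 6.067 ft above the base.
FS_sliding = μW / P_a = 0.55×30030 / 6673 = 2.475.

2.48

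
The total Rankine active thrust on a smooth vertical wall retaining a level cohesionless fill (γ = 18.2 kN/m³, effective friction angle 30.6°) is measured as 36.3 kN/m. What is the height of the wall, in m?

3.50 m

K_a = 0.3253. P_a = ½ K_a γ H² ⇒ H = √(2P_a/(K_a γ)).
H = √(2×36.3/(0.3253×18.2)) = 3.502 m.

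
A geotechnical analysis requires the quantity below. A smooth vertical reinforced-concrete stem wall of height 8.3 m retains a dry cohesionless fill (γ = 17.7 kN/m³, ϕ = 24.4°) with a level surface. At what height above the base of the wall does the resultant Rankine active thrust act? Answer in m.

K_a = 0.4153.
The pressure distribution is triangular, so the resultant acts at H/3 above the base = 8.3/3 = 2.767 m.

2.77 m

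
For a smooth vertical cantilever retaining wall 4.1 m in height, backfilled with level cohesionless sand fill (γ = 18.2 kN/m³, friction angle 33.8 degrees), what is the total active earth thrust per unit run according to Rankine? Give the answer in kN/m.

K_a = tan²(45° − φ/2) = 0.2851.
P_a = ½ K_a γ H² = 0.5 × 0.2851 × 18.2 × 4.1² = 43.61 kN/m.

43.6 kN/m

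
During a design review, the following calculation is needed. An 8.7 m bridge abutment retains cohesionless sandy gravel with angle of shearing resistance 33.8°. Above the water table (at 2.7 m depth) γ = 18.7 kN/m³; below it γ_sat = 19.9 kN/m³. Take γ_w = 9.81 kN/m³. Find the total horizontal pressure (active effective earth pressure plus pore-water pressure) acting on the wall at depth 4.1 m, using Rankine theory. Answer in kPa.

K_a = (1 − sin φ)/(1 + sin φ) = 0.2851.
γ' = 19.9 − 9.81 = 10.09 kN/m³.
Effective vertical stress at 4.1 m: σ'_v = 18.7×2.7 + 10.09×1.40 = 64.62 kPa.
σ'_h = K_a σ'_v = 0.2851 × 64.62 = 18.42 kPa; u = γ_w × 1.40 = 13.73 kPa.
Total σ_h = 18.42 + 13.73 = 32.16 kPa.

32.2 kPa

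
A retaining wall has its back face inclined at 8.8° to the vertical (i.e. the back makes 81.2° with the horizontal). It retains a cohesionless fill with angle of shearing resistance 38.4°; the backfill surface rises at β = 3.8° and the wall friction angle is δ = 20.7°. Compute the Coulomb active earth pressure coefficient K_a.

0.291

K_a = sin²(α+φ) / [sin²α · sin(α−δ) · (1 + √{sin(φ+δ)sin(φ−β) / (sin(α−δ)sin(α+β))})²].
With α = 81.2°, φ = 38.4°, δ = 20.7°, β = 3.8°: K_a = 0.2906.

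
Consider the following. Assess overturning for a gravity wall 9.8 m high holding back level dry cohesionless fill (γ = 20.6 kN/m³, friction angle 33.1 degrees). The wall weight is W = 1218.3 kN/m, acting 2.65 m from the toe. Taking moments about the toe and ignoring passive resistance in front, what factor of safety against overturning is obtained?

K_a = tan²(45° − 33.1°/2) = 0.2936.
P_a = ½K_aγH² = 0.5×0.2936×20.6×9.8² = 290.4 kN/m, acting at H/3 = 3.267 m above the base.
Overturning moment M_o = P_a × H/3 = 290.4 × 3.267 = 948.7.
Resisting moment M_r = W × 2.65 = 1218.3 × 2.65 = 3228.
FS_overturning = M_r/M_o = 3228/948.7 = 3.403.

3.40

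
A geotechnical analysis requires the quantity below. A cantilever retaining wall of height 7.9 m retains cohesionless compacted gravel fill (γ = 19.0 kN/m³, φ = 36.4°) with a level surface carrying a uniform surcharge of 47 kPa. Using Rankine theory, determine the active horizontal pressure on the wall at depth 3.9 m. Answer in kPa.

K_a = (1 − sin φ)/(1 + sin φ) = 0.2552.
σ_v = γz + q = 19.0 × 3.9 + 47 = 121.1 kPa.
σ_h = K_a σ_v = 0.2552 × 121.1 = 30.90 kPa.

30.9 kPa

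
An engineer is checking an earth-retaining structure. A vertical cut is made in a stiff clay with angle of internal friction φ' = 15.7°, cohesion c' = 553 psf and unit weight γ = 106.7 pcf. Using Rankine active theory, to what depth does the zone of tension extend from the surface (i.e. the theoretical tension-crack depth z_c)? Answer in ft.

13.7 ft

K_a = tan²(45° − 15.7°/2) = 0.5741; √K_a = 0.7577.
The active pressure is zero where K_a γ z = 2c√K_a, so z_c = 2c/(γ√K_a) = 2×553/(106.7×0.7577) = 13.68 ft.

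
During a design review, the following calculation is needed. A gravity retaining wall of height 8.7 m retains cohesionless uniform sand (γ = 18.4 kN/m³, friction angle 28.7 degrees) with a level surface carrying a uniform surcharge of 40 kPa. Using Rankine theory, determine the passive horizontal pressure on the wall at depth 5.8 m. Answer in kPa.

K_p = (1 + sin φ)/(1 − sin φ) = 2.848.
σ_v = γz + q = 18.4 × 5.8 + 40 = 146.7 kPa.
σ_h = K_p σ_v = 2.848 × 146.7 = 417.8 kPa.

418 kPa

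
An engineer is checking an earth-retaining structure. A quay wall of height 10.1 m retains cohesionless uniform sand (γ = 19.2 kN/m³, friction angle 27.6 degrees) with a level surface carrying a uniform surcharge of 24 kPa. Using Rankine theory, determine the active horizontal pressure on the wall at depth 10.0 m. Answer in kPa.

79.2 kPa

K_a = (1 − sin φ)/(1 + sin φ) = 0.3668.
σ_v = γz + q = 19.2 × 10.0 + 24 = 216.0 kPa.
σ_h = K_a σ_v = 0.3668 × 216.0 = 79.22 kPa.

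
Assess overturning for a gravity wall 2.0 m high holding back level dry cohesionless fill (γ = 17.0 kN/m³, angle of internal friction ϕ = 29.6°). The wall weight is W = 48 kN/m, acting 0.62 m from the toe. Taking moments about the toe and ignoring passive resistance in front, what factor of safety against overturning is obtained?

3.88

K_a = tan²(45° − 29.6°/2) = 0.3387.
P_a = ½K_aγH² = 0.5×0.3387×17.0×2.0² = 11.52 kN/m, acting at H/3 = 0.6667 m above the base.
Overturning moment M_o = P_a × H/3 = 11.52 × 0.6667 = 7.678.
Resisting moment M_r = W × 0.62 = 48 × 0.62 = 29.76.
FS_overturning = M_r/M_o = 29.76/7.678 = 3.876.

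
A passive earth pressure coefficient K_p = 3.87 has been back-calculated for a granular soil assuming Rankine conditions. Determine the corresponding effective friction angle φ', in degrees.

36.1°

K_p = (1+sin φ)/(1−sin φ) ⇒ sin φ = (K_p − 1)/(K_p + 1) = 0.5893.
φ = arcsin(0.5893) = 36.11°.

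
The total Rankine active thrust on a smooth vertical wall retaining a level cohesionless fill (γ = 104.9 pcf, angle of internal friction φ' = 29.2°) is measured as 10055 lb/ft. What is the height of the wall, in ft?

K_a = 0.3442. P_a = ½ K_a γ H² ⇒ H = √(2P_a/(K_a γ)).
H = √(2×10055/(0.3442×104.9)) = 23.60 ft.

23.6 ft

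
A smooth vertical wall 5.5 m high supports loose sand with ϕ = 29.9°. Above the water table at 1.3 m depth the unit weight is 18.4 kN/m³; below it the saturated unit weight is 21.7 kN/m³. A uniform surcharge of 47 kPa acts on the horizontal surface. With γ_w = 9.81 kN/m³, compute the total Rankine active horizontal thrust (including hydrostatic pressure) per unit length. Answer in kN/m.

K_a = tan²(45° − φ/2) = 0.3347.
γ' = 21.7 − 9.81 = 11.89 kN/m³. h₂ = H − d_w = 4.2 m.
σ'_h: at surface K_a·q = 15.73; at WT K_a(q+γd_w) = 23.74; at base K_a(q+γd_w+γ'h₂) = 40.45 kPa.
P₁ = ½(15.73+23.74)×1.3 = 25.65; P₂ = ½(23.74+40.45)×4.2 = 134.8; P_w = ½γ_w h₂² = 86.52.
Total = 25.65+134.8+86.52 = 247.0 kN/m.

247 kN/m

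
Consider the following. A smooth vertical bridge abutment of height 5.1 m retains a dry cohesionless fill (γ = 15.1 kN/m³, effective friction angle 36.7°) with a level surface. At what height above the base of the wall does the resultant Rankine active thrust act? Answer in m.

1.70 m

K_a = 0.2519.
The pressure distribution is triangular, so the resultant acts at H/3 above the base = 5.1/3 = 1.700 m.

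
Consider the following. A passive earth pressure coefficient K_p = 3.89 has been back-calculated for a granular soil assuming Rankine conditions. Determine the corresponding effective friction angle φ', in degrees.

36.2°

K_p = (1+sin φ)/(1−sin φ) ⇒ sin φ = (K_p − 1)/(K_p + 1) = 0.5910.
φ = arcsin(0.5910) = 36.23°.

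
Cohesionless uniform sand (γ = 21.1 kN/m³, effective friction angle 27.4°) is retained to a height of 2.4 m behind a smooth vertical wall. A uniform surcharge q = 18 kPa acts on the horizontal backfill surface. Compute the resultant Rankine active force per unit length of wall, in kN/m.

38.4 kN/m

K_a = tan²(45° − φ/2) = 0.3697.
Soil triangle: ½ K_a γ H² = 0.5×0.3697×21.1×2.4² = 22.46 kN/m.
Surcharge rectangle: K_a q H = 0.3697×18×2.4 = 15.97 kN/m.
Total = 22.46 + 15.97 = 38.43 kN/m.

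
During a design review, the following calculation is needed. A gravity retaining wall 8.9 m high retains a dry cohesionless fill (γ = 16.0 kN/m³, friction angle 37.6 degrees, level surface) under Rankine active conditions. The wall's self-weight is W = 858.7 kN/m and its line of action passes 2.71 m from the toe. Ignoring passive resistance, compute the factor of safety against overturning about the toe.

5.11

K_a = tan²(45° − 37.6°/2) = 0.2421.
P_a = ½K_aγH² = 0.5×0.2421×16.0×8.9² = 153.4 kN/m, acting at H/3 = 2.967 m above the base.
Overturning moment M_o = P_a × H/3 = 153.4 × 2.967 = 455.2.
Resisting moment M_r = W × 2.71 = 858.7 × 2.71 = 2327.
FS_overturning = M_r/M_o = 2327/455.2 = 5.113.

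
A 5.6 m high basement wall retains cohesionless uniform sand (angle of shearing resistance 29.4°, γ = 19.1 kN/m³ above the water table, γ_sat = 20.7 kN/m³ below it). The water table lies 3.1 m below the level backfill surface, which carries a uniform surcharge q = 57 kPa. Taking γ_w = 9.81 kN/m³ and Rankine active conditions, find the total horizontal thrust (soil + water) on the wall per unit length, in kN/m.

K_a = tan²(45° − φ/2) = 0.3415.
γ' = 20.7 − 9.81 = 10.89 kN/m³. h₂ = H − d_w = 2.5 m.
σ'_h: at surface K_a·q = 19.46; at WT K_a(q+γd_w) = 39.68; at base K_a(q+γd_w+γ'h₂) = 48.98 kPa.
P₁ = ½(19.46+39.68)×3.1 = 91.68; P₂ = ½(39.68+48.98)×2.5 = 110.8; P_w = ½γ_w h₂² = 30.66.
Total = 91.68+110.8+30.66 = 233.2 kN/m.

233 kN/m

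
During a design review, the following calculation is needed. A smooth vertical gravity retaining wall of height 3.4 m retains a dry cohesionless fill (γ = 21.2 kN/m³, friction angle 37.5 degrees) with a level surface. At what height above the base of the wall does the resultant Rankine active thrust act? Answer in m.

K_a = 0.2432.
The pressure distribution is triangular, so the resultant acts at H/3 above the base = 3.4/3 = 1.133 m.

1.13 m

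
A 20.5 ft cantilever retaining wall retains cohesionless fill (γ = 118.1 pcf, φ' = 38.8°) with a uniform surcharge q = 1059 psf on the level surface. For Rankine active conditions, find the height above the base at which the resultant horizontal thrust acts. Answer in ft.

K_a = 0.2296.
Triangular part P₁ = ½K_aγH² = 5697 at H/3 = 6.833 ft; rectangular part P₂ = K_a q H = 4984 at H/2 = 10.25 ft.
ȳ = (P₁·6.833 + P₂·10.25)/(P₁+P₂) = 8.428 ft.

8.43 ft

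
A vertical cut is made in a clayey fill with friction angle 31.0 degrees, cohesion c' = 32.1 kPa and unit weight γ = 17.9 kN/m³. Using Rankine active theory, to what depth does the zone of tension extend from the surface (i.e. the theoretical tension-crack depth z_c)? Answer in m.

K_a = tan²(45° − 31.0°/2) = 0.3201; √K_a = 0.5658.
The active pressure is zero where K_a γ z = 2c√K_a, so z_c = 2c/(γ√K_a) = 2×32.1/(17.9×0.5658) = 6.339 m.

6.34 m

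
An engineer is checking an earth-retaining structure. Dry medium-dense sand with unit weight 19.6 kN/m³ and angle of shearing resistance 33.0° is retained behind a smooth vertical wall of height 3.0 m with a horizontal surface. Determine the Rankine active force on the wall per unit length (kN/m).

K_a = tan²(45° − φ/2) = 0.2948.
P_a = ½ K_a γ H² = 0.5 × 0.2948 × 19.6 × 3.0² = 26.00 kN/m.

26.0 kN/m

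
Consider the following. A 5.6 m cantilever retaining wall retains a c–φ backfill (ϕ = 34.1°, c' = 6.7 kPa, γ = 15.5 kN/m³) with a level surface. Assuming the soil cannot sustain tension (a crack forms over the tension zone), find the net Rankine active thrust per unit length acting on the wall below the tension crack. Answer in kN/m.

34.4 kN/m

K_a = 0.2815; √K_a = 0.5306.
Tension-crack depth z_c = 2c/(γ√K_a) = 2×6.7/(15.5×0.5306) = 1.629 m.
σ_a at base = K_a γ H − 2c√K_a = 0.2815×15.5×5.6 − 2×6.7×0.5306 = 17.33 kPa.
P_a = ½ × 17.33 × (H − z_c) = 0.5×17.33×3.971 = 34.40 kN/m.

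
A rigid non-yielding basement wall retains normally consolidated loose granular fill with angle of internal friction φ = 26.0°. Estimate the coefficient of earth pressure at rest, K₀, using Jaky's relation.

0.562

K₀ = 1 − sin φ' = 1 − sin 26.0° = 0.5616.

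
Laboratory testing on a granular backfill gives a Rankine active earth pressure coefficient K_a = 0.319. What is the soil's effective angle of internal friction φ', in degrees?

K_a = tan²(45° − φ/2) ⇒ 45° − φ/2 = arctan(√0.319) = 29.46°.
φ = 2(45° − 29.46°) = 31.08°.

31.1°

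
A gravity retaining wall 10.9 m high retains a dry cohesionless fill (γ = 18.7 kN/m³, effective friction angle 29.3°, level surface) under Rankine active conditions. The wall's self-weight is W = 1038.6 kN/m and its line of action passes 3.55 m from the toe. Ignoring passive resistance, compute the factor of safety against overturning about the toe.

2.66

K_a = tan²(45° − 29.3°/2) = 0.3428.
P_a = ½K_aγH² = 0.5×0.3428×18.7×10.9² = 380.9 kN/m, acting at H/3 = 3.633 m above the base.
Overturning moment M_o = P_a × H/3 = 380.9 × 3.633 = 1384.
Resisting moment M_r = W × 3.55 = 1038.6 × 3.55 = 3687.
FS_overturning = M_r/M_o = 3687/1384 = 2.665.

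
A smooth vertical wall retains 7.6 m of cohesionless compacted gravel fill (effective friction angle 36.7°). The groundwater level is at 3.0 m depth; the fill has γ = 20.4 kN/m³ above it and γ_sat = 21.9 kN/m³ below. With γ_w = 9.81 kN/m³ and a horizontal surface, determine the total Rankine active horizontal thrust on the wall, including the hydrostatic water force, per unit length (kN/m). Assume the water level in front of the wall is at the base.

230 kN/m

K_a = tan²(45° − φ/2) = 0.2519.
γ' = 21.9 − 9.81 = 12.09 kN/m³. Depth below WT = 4.6 m.
σ'_h at WT = K_a γ d_w = 15.41 kPa; at base = 15.41 + K_a γ' × 4.6 = 29.42 kPa.
P₁ (0–3.0 m) = ½×15.41×3.0 = 23.12. P₂ (3.0–7.6 m) = ½(15.41+29.42)×4.6 = 103.1.
P_w = ½ γ_w h₂² = 0.5×9.81×4.6² = 103.8. Total = 23.12+103.1+103.8 = 230.0 kN/m.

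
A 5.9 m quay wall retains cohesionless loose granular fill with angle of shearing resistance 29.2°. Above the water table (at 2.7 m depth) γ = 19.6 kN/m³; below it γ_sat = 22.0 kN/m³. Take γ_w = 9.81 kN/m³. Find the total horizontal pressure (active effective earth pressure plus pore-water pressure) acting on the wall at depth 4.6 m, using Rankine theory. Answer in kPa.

K_a = (1 − sin φ)/(1 + sin φ) = 0.3442.
γ' = 22.0 − 9.81 = 12.19 kN/m³.
Effective vertical stress at 4.6 m: σ'_v = 19.6×2.7 + 12.19×1.90 = 76.08 kPa.
σ'_h = K_a σ'_v = 0.3442 × 76.08 = 26.19 kPa; u = γ_w × 1.90 = 18.64 kPa.
Total σ_h = 26.19 + 18.64 = 44.83 kPa.

44.8 kPa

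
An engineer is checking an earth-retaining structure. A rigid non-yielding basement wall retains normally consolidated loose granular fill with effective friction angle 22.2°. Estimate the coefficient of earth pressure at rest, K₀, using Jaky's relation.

0.622

K₀ = 1 − sin φ' = 1 − sin 22.2° = 0.6222.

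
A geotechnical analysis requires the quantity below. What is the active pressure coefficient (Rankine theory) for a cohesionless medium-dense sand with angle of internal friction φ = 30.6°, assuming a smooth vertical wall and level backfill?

K_a = tan²(45° − φ/2) = tan²(29.70°) = 0.3253.

0.325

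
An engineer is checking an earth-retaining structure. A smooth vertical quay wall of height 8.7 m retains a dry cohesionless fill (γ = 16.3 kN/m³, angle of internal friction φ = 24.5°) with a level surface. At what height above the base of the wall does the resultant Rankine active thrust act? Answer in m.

K_a = 0.4137.
The pressure distribution is triangular, so the resultant acts at H/3 above the base = 8.7/3 = 2.900 m.

2.90 m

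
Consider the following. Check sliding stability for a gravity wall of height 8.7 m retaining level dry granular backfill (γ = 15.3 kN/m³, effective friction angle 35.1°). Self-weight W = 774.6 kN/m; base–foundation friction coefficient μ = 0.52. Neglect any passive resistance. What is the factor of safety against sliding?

K_a = tan²(45° − 35.1°/2) = 0.2698.
P_a = ½K_aγH² = 0.5×0.2698×15.3×8.7² = 156.2 kN/m, acting at H/3 = 2.900 m above the base.
FS_sliding = μW / P_a = 0.52×774.6 / 156.2 = 2.578.

2.58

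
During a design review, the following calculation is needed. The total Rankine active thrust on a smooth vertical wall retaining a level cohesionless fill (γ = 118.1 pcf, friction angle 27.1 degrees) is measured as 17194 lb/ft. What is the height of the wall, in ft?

K_a = 0.3741. P_a = ½ K_a γ H² ⇒ H = √(2P_a/(K_a γ)).
H = √(2×17194/(0.3741×118.1)) = 27.90 ft.

27.9 ft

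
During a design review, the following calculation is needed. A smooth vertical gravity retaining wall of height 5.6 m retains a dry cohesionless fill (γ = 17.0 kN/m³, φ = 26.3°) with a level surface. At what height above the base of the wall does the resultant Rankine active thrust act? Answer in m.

K_a = 0.3859.
The pressure distribution is triangular, so the resultant acts at H/3 above the base = 5.6/3 = 1.867 m.

1.87 m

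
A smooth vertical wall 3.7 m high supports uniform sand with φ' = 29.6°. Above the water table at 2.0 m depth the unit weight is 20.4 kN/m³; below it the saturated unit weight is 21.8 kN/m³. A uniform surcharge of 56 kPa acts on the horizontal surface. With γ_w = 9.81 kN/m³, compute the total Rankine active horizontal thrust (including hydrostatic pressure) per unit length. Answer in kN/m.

128 kN/m

K_a = tan²(45° − φ/2) = 0.3387.
γ' = 21.8 − 9.81 = 11.99 kN/m³. h₂ = H − d_w = 1.7 m.
σ'_h: at surface K_a·q = 18.97; at WT K_a(q+γd_w) = 32.79; at base K_a(q+γd_w+γ'h₂) = 39.69 kPa.
P₁ = ½(18.97+32.79)×2.0 = 51.76; P₂ = ½(32.79+39.69)×1.7 = 61.61; P_w = ½γ_w h₂² = 14.18.
Total = 51.76+61.61+14.18 = 127.5 kN/m.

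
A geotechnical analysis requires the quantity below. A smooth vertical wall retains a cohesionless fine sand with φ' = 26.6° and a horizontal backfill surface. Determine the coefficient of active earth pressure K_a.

K_a = (1 − sin φ)/(1 + sin φ) = (1 − sin 26.6°)/(1 + sin 26.6°) = 0.3814.

0.381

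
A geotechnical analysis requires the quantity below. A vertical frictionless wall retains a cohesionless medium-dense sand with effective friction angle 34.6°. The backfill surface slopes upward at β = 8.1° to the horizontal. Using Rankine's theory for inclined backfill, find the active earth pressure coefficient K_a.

K_a = cos β · (cos β − √(cos²β − cos²φ)) / (cos β + √(cos²β − cos²φ)).
cos β = 0.9900, cos φ = 0.8231, √(cos²β − cos²φ) = 0.5501.
K_a = 0.9900 × (0.9900 − 0.5501)/(0.9900 + 0.5501) = 0.2828.

0.283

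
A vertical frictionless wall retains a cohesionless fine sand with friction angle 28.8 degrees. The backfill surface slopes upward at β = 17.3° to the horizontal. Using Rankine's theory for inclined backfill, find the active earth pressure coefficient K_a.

K_a = cos β · (cos β − √(cos²β − cos²φ)) / (cos β + √(cos²β − cos²φ)).
cos β = 0.9548, cos φ = 0.8763, √(cos²β − cos²φ) = 0.3790.
K_a = 0.9548 × (0.9548 − 0.3790)/(0.9548 + 0.3790) = 0.4121.

0.412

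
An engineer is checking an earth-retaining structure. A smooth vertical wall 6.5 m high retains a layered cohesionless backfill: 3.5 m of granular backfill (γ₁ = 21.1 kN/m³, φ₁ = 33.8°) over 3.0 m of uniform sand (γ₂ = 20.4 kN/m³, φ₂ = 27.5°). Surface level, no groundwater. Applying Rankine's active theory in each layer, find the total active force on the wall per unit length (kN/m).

K_a1 = tan²(45°−33.8°/2) = 0.2851; K_a2 = tan²(45°−27.5°/2) = 0.3682.
Layer 1: σ at base = K_a1 γ₁ h₁ = 21.05 kPa; P₁ = ½×21.05×3.5 = 36.85.
Layer 2: σ_v at top = γ₁h₁ = 73.85; σ_h top = K_a2×73.85 = 27.19; σ_h base = K_a2×(73.85+20.4×3.0) = 49.73.
P₂ = ½(27.19+49.73)×3.0 = 115.4. Total P_a = 36.85+115.4 = 152.2 kN/m.

152 kN/m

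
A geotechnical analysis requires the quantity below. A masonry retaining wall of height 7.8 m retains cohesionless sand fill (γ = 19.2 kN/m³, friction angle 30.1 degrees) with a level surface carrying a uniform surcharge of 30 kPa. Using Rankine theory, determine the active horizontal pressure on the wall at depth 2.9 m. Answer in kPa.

K_a = (1 − sin φ)/(1 + sin φ) = 0.3320.
σ_v = γz + q = 19.2 × 2.9 + 30 = 85.68 kPa.
σ_h = K_a σ_v = 0.3320 × 85.68 = 28.45 kPa.

28.4 kPa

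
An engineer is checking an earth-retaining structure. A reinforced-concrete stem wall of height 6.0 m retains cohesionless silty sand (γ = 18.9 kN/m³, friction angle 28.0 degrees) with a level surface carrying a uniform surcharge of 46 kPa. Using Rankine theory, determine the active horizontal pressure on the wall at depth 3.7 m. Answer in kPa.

K_a = (1 − sin φ)/(1 + sin φ) = 0.3610.
σ_v = γz + q = 18.9 × 3.7 + 46 = 115.9 kPa.
σ_h = K_a σ_v = 0.3610 × 115.9 = 41.85 kPa.

41.9 kPa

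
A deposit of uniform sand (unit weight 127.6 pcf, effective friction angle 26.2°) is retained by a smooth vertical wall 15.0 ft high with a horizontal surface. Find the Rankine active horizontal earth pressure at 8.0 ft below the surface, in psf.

K_a = (1 − sin φ)/(1 + sin φ) = 0.3874.
σ_h = K_a γ z = 0.3874 × 127.6 × 8.0 = 395.5 psf.

395 psf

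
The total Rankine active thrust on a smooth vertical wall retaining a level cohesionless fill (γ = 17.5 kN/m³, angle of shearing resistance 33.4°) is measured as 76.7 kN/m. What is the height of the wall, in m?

K_a = 0.2899. P_a = ½ K_a γ H² ⇒ H = √(2P_a/(K_a γ)).
H = √(2×76.7/(0.2899×17.5)) = 5.499 m.

5.50 m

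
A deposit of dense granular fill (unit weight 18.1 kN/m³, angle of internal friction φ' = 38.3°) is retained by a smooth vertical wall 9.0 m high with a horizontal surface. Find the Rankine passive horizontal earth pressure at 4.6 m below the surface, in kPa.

355 kPa

K_p = (1 + sin φ)/(1 − sin φ) = 4.260.
σ_h = K_p γ z = 4.260 × 18.1 × 4.6 = 354.7 kPa.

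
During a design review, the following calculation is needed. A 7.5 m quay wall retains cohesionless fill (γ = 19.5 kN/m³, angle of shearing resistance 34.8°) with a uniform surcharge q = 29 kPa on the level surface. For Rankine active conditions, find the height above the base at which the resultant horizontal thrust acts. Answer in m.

K_a = 0.2733.
Triangular part P₁ = ½K_aγH² = 149.9 at H/3 = 2.500 m; rectangular part P₂ = K_a q H = 59.44 at H/2 = 3.750 m.
ȳ = (P₁·2.500 + P₂·3.750)/(P₁+P₂) = 2.855 m.

2.85 m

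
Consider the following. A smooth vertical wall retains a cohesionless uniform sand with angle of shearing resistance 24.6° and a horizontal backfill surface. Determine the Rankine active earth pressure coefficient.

0.412

K_a = (1 − sin φ)/(1 + sin φ) = (1 − sin 24.6°)/(1 + sin 24.6°) = 0.4121.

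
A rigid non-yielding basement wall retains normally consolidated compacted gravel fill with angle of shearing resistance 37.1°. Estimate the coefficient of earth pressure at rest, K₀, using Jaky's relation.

K₀ = 1 − sin φ' = 1 − sin 37.1° = 0.3968.

0.397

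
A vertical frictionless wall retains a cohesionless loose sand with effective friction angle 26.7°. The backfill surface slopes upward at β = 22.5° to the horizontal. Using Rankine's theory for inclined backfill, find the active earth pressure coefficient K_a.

0.549

K_a = cos β · (cos β − √(cos²β − cos²φ)) / (cos β + √(cos²β − cos²φ)).
cos β = 0.9239, cos φ = 0.8934, √(cos²β − cos²φ) = 0.2355.
K_a = 0.9239 × (0.9239 − 0.2355)/(0.9239 + 0.2355) = 0.5486.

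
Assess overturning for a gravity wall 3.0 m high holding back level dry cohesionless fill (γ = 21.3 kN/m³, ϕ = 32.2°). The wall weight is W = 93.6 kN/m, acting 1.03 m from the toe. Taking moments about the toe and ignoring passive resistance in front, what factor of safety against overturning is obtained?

3.30

K_a = tan²(45° − 32.2°/2) = 0.3047.
P_a = ½K_aγH² = 0.5×0.3047×21.3×3.0² = 29.21 kN/m, acting at H/3 = 1.000 m above the base.
Overturning moment M_o = P_a × H/3 = 29.21 × 1.000 = 29.21.
Resisting moment M_r = W × 1.03 = 93.6 × 1.03 = 96.41.
FS_overturning = M_r/M_o = 96.41/29.21 = 3.301.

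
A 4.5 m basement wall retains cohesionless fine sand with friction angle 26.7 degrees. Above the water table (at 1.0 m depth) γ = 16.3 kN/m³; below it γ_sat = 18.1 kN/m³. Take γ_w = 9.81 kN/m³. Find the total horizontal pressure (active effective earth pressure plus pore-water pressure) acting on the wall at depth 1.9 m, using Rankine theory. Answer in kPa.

17.9 kPa

K_a = (1 − sin φ)/(1 + sin φ) = 0.3800.
γ' = 18.1 − 9.81 = 8.290 kN/m³.
Effective vertical stress at 1.9 m: σ'_v = 16.3×1.0 + 8.290×0.900 = 23.76 kPa.
σ'_h = K_a σ'_v = 0.3800 × 23.76 = 9.028 kPa; u = γ_w × 0.900 = 8.829 kPa.
Total σ_h = 9.028 + 8.829 = 17.86 kPa.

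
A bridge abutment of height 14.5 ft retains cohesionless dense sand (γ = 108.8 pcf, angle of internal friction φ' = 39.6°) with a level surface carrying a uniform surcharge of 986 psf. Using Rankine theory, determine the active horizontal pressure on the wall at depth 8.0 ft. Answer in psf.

411 psf

K_a = (1 − sin φ)/(1 + sin φ) = 0.2214.
σ_v = γz + q = 108.8 × 8.0 + 986 = 1856 psf.
σ_h = K_a σ_v = 0.2214 × 1856 = 411.1 psf.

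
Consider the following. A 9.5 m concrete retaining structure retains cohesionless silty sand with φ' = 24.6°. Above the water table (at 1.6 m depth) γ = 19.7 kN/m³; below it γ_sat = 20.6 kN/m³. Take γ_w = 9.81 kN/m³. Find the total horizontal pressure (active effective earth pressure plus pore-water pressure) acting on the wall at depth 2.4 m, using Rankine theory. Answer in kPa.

24.4 kPa

K_a = (1 − sin φ)/(1 + sin φ) = 0.4121.
γ' = 20.6 − 9.81 = 10.79 kN/m³.
Effective vertical stress at 2.4 m: σ'_v = 19.7×1.6 + 10.79×0.800 = 40.15 kPa.
σ'_h = K_a σ'_v = 0.4121 × 40.15 = 16.55 kPa; u = γ_w × 0.800 = 7.848 kPa.
Total σ_h = 16.55 + 7.848 = 24.40 kPa.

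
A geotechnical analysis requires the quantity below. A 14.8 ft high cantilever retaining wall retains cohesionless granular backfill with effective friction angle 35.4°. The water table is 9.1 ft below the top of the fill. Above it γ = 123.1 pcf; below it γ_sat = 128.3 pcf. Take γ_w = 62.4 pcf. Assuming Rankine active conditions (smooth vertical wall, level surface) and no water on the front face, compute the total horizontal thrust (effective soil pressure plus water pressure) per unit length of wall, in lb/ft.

K_a = tan²(45° − φ/2) = 0.2664.
γ' = 128.3 − 62.4 = 65.90 pcf. Depth below WT = 5.7 ft.
σ'_h at WT = K_a γ d_w = 298.4 psf; at base = 298.4 + K_a γ' × 5.7 = 398.5 psf.
P₁ (0–9.1 ft) = ½×298.4×9.1 = 1358. P₂ (9.1–14.8 ft) = ½(298.4+398.5)×5.7 = 1986.
P_w = ½ γ_w h₂² = 0.5×62.4×5.7² = 1014. Total = 1358+1986+1014 = 4358 lb/ft.

4360 lb/ft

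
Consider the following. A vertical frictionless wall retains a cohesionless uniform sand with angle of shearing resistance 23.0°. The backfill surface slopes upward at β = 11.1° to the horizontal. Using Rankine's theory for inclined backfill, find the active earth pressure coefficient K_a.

K_a = cos β · (cos β − √(cos²β − cos²φ)) / (cos β + √(cos²β − cos²φ)).
cos β = 0.9813, cos φ = 0.9205, √(cos²β − cos²φ) = 0.3400.
K_a = 0.9813 × (0.9813 − 0.3400)/(0.9813 + 0.3400) = 0.4763.

0.476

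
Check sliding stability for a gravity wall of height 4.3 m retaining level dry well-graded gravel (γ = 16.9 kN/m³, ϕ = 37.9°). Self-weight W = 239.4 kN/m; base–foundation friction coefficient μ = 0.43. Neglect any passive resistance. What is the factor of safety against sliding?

2.76

K_a = tan²(45° − 37.9°/2) = 0.2389.
P_a = ½K_aγH² = 0.5×0.2389×16.9×4.3² = 37.33 kN/m, acting at H/3 = 1.433 m above the base.
FS_sliding = μW / P_a = 0.43×239.4 / 37.33 = 2.757.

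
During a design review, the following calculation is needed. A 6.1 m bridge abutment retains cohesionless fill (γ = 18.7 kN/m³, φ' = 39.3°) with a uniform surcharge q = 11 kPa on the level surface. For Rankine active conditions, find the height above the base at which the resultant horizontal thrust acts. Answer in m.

K_a = 0.2245.
Triangular part P₁ = ½K_aγH² = 78.09 at H/3 = 2.033 m; rectangular part P₂ = K_a q H = 15.06 at H/2 = 3.050 m.
ȳ = (P₁·2.033 + P₂·3.050)/(P₁+P₂) = 2.198 m.

2.20 m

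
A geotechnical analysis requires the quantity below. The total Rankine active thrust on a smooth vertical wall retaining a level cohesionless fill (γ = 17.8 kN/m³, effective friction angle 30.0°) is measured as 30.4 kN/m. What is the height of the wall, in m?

3.20 m

K_a = 0.3333. P_a = ½ K_a γ H² ⇒ H = √(2P_a/(K_a γ)).
H = √(2×30.4/(0.3333×17.8)) = 3.201 m.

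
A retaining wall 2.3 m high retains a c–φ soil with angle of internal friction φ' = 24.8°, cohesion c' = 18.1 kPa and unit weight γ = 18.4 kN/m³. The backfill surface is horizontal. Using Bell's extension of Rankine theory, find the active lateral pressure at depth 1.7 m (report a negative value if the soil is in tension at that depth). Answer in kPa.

K_a = (1 − sin φ)/(1 + sin φ) = 0.4090.
σ_a = K_a γ z − 2c√K_a = 0.4090×18.4×1.7 − 2×18.1×0.6395 = -10.36 kPa.

-10.4 kPa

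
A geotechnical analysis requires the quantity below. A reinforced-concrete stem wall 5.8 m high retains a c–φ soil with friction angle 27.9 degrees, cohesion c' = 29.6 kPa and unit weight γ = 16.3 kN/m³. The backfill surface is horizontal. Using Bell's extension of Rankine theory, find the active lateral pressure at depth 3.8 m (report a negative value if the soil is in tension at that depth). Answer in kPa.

-13.2 kPa

K_a = (1 − sin φ)/(1 + sin φ) = 0.3625.
σ_a = K_a γ z − 2c√K_a = 0.3625×16.3×3.8 − 2×29.6×0.6020 = -13.19 kPa.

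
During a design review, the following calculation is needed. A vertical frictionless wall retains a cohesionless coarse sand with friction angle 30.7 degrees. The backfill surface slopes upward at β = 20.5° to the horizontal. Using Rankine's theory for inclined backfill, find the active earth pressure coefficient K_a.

0.405

K_a = cos β · (cos β − √(cos²β − cos²φ)) / (cos β + √(cos²β − cos²φ)).
cos β = 0.9367, cos φ = 0.8599, √(cos²β − cos²φ) = 0.3715.
K_a = 0.9367 × (0.9367 − 0.3715)/(0.9367 + 0.3715) = 0.4047.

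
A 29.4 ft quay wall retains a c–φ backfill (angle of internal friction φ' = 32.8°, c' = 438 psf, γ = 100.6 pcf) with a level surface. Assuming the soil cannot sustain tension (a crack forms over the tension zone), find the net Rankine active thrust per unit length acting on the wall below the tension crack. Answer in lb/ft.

K_a = 0.2973; √K_a = 0.5452.
Tension-crack depth z_c = 2c/(γ√K_a) = 2×438/(100.6×0.5452) = 15.97 ft.
σ_a at base = K_a γ H − 2c√K_a = 0.2973×100.6×29.4 − 2×438×0.5452 = 401.6 psf.
P_a = ½ × 401.6 × (H − z_c) = 0.5×401.6×13.43 = 2696 lb/ft.

2700 lb/ft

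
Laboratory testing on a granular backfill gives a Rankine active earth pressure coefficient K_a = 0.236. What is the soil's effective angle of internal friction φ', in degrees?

38.2°

K_a = tan²(45° − φ/2) ⇒ 45° − φ/2 = arctan(√0.236) = 25.91°.
φ = 2(45° − 25.91°) = 38.18°.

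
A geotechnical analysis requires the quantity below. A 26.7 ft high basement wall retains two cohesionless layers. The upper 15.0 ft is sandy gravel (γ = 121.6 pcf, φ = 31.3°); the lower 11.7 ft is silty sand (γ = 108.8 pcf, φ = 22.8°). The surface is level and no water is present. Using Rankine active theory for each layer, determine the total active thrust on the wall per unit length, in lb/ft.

K_a1 = tan²(45°−31.3°/2) = 0.3162; K_a2 = tan²(45°−22.8°/2) = 0.4414.
Layer 1: σ at base = K_a1 γ₁ h₁ = 576.8 psf; P₁ = ½×576.8×15.0 = 4326.
Layer 2: σ_v at top = γ₁h₁ = 1824; σ_h top = K_a2×1824 = 805.2; σ_h base = K_a2×(1824+108.8×11.7) = 1367.
P₂ = ½(805.2+1367)×11.7 = 12710. Total P_a = 4326+12710 = 17030 lb/ft.

17000 lb/ft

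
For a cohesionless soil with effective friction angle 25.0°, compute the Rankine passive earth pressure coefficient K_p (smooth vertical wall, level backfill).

2.46

K_p = (1 + sin φ)/(1 − sin φ) = tan²(45° + 25.0°/2) = 2.464.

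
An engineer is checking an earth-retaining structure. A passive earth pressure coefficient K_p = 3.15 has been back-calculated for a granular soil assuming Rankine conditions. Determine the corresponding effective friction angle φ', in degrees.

31.2°

K_p = (1+sin φ)/(1−sin φ) ⇒ sin φ = (K_p − 1)/(K_p + 1) = 0.5181.
φ = arcsin(0.5181) = 31.20°.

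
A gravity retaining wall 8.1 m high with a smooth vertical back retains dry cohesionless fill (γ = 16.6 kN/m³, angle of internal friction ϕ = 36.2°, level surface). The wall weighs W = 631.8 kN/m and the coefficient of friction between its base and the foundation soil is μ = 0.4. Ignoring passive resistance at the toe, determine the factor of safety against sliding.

1.80

K_a = tan²(45° − 36.2°/2) = 0.2574.
P_a = ½K_aγH² = 0.5×0.2574×16.6×8.1² = 140.2 kN/m, acting at H/3 = 2.700 m above the base.
FS_sliding = μW / P_a = 0.4×631.8 / 140.2 = 1.803.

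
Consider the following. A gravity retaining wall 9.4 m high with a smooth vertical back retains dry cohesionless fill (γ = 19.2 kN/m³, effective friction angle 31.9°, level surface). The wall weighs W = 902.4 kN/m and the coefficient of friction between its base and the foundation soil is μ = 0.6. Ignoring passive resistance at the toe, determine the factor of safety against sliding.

2.07

K_a = tan²(45° − 31.9°/2) = 0.3085.
P_a = ½K_aγH² = 0.5×0.3085×19.2×9.4² = 261.7 kN/m, acting at H/3 = 3.133 m above the base.
FS_sliding = μW / P_a = 0.6×902.4 / 261.7 = 2.069.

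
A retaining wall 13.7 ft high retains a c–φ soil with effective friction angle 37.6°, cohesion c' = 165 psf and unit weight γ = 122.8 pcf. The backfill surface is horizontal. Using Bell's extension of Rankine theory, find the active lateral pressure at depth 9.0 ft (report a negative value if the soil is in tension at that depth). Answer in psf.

K_a = (1 − sin φ)/(1 + sin φ) = 0.2421.
σ_a = K_a γ z − 2c√K_a = 0.2421×122.8×9.0 − 2×165×0.4921 = 105.2 psf.

105 psf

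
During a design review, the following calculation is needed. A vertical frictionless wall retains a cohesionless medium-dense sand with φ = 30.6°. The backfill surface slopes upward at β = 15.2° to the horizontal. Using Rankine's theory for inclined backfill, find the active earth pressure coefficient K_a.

0.364

K_a = cos β · (cos β − √(cos²β − cos²φ)) / (cos β + √(cos²β − cos²φ)).
cos β = 0.9650, cos φ = 0.8607, √(cos²β − cos²φ) = 0.4363.
K_a = 0.9650 × (0.9650 − 0.4363)/(0.9650 + 0.4363) = 0.3641.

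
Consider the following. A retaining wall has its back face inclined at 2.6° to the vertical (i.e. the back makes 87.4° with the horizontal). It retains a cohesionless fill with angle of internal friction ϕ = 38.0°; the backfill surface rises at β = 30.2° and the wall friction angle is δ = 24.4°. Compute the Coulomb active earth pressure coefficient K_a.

K_a = sin²(α+φ) / [sin²α · sin(α−δ) · (1 + √{sin(φ+δ)sin(φ−β) / (sin(α−δ)sin(α+β))})²].
With α = 87.4°, φ = 38.0°, δ = 24.4°, β = 30.2°: K_a = 0.3866.

0.387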